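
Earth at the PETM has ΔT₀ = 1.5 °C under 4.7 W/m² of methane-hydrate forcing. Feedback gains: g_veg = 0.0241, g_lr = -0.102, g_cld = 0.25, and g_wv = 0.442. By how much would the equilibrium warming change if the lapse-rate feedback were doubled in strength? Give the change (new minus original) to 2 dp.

Original: g = 0.6141, ΔT = 1.5/(1−0.6141) = 3.8870 °C.
With doubled lapse-rate: g' = 0.5121, ΔT' = 1.5/(1−0.5121) = 3.0744 °C.
Change = 3.0744 − 3.8870 = -0.81 °C.

-0.81 °C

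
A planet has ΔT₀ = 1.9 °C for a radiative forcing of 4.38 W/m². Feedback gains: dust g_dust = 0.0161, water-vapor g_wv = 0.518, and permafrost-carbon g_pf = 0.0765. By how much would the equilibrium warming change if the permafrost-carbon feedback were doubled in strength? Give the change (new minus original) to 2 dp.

1.19 °C

Original: g = 0.6106, ΔT = 1.9/(1−0.6106) = 4.8793 °C.
With doubled permafrost-carbon: g' = 0.6871, ΔT' = 1.9/(1−0.6871) = 6.0722 °C.
Change = 6.0722 − 4.8793 = 1.19 °C.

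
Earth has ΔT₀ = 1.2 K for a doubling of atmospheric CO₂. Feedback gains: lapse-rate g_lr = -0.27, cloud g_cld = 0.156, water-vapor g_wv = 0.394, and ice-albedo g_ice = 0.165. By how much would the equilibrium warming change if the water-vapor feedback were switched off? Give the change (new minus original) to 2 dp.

-0.90 K

Original: g = 0.445, ΔT = 1.2/(1−0.445) = 2.1622 K.
Without water-vapor: g' = 0.051, ΔT' = 1.2/(1−0.051) = 1.2645 K.
Change = 1.2645 − 2.1622 = -0.90 K.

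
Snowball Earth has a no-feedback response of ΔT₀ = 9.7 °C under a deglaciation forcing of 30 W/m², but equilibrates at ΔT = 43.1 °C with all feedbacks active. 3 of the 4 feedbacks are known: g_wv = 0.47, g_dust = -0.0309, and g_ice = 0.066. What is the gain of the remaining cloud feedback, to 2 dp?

Amplification A = ΔT/ΔT₀ = 43.1/9.7 = 4.443.
Total gain g = 1 − 1/A = 1 − 1/4.443 = 0.7749.
Known gains sum to 0.47 − 0.0309 + 0.066 = 0.5051.
g_cld = 0.7749 − 0.5051 = 0.27.

0.27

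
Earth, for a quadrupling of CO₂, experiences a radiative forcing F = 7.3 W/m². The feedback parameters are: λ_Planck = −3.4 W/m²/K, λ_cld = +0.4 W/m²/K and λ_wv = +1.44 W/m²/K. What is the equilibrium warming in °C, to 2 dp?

4.68 °C

Net feedback parameter λ = (−3.4) + (+0.4) + (+1.44) = -1.56 W/m²/K.
ΔT = −F/λ = −7.3/(-1.56) = 4.68 °C.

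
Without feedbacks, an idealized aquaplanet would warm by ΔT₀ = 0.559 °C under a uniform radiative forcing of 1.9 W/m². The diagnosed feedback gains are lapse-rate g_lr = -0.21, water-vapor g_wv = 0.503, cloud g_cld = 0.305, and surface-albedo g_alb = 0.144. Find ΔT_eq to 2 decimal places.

Total gain g = -0.21 + 0.503 + 0.305 + 0.144 = 0.742.
Amplification A = 1/(1 − 0.742) = 3.876.
ΔT = 0.559 × 3.876 = 2.17 °C.

2.17 °C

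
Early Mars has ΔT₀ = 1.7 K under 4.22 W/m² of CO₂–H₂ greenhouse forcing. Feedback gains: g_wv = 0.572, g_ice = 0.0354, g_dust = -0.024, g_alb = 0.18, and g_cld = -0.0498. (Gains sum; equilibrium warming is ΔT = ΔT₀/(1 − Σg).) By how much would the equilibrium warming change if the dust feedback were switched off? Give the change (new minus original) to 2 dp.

Original: g = 0.7136, ΔT = 1.7/(1−0.7136) = 5.9358 K.
Without dust: g' = 0.7376, ΔT' = 1.7/(1−0.7376) = 6.4787 K.
Change = 6.4787 − 5.9358 = 0.54 K.

0.54 K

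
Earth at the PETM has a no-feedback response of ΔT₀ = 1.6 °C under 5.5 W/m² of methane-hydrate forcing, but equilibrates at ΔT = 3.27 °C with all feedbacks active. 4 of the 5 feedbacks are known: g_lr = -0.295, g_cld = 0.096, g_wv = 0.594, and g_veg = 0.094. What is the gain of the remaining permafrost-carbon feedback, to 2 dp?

Amplification A = ΔT/ΔT₀ = 3.27/1.6 = 2.044.
Total gain g = 1 − 1/A = 1 − 1/2.044 = 0.5108.
Known gains sum to -0.295 + 0.096 + 0.594 + 0.094 = 0.489.
g_pf = 0.5108 − 0.489 = 0.02.

0.02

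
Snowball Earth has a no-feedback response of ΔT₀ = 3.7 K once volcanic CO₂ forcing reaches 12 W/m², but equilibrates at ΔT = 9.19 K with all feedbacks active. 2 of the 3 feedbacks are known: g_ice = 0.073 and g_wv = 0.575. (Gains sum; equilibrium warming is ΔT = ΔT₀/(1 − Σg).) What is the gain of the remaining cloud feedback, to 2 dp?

Amplification A = ΔT/ΔT₀ = 9.19/3.7 = 2.484.
Total gain g = 1 − 1/A = 1 − 1/2.484 = 0.5974.
Known gains sum to 0.073 + 0.575 = 0.648.
g_cld = 0.5974 − 0.648 = -0.05.

-0.05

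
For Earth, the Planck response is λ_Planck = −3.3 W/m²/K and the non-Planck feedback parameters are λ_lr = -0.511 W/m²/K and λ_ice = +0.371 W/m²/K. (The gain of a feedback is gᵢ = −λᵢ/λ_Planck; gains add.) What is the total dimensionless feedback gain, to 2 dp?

Convert to gains: g_lr = -0.511/3.3 = -0.1548; g_ice = 0.371/3.3 = 0.1124.
Total gain g = -0.0424.

-0.04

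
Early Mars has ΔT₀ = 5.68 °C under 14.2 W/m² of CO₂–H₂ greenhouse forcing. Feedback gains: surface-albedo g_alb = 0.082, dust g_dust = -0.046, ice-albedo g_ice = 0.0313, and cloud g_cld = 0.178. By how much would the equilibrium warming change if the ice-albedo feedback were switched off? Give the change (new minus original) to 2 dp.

-0.30 °C

Original: g = 0.2453, ΔT = 5.68/(1−0.2453) = 7.5262 °C.
Without ice-albedo: g' = 0.214, ΔT' = 5.68/(1−0.214) = 7.2265 °C.
Change = 7.2265 − 7.5262 = -0.30 °C.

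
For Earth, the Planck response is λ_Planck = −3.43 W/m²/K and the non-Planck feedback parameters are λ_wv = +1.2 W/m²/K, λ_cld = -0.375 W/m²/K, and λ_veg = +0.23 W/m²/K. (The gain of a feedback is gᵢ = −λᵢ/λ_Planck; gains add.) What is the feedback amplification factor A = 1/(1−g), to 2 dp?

1.44

Convert to gains: g_wv = 1.2/3.43 = 0.3499; g_cld = -0.375/3.43 = -0.1093; g_veg = 0.23/3.43 = 0.06706.
Total gain g = 0.30766.
A = 1/(1 − 0.30766) = 1.44.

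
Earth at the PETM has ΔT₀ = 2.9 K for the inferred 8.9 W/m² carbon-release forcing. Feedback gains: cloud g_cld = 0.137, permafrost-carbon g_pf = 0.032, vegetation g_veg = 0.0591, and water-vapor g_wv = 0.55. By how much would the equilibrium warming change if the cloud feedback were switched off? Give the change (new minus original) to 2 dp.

-4.99 K

Original: g = 0.7781, ΔT = 2.9/(1−0.7781) = 13.0689 K.
Without cloud: g' = 0.6411, ΔT' = 2.9/(1−0.6411) = 8.0802 K.
Change = 8.0802 − 13.0689 = -4.99 K.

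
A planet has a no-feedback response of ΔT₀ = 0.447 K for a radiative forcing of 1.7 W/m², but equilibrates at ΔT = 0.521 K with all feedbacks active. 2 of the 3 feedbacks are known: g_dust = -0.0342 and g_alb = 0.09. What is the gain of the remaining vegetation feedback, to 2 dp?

Amplification A = ΔT/ΔT₀ = 0.521/0.447 = 1.166.
Total gain g = 1 − 1/A = 1 − 1/1.166 = 0.1424.
Known gains sum to -0.0342 + 0.09 = 0.0558.
g_veg = 0.1424 − 0.0558 = 0.09.

0.09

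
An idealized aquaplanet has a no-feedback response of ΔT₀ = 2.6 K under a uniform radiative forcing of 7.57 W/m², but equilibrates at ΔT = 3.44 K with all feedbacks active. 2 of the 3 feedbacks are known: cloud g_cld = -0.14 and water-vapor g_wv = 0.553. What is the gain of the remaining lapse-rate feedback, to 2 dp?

Amplification A = ΔT/ΔT₀ = 3.44/2.6 = 1.323.
Total gain g = 1 − 1/A = 1 − 1/1.323 = 0.2441.
Known gains sum to -0.14 + 0.553 = 0.413.
g_lr = 0.2441 − 0.413 = -0.17.

-0.17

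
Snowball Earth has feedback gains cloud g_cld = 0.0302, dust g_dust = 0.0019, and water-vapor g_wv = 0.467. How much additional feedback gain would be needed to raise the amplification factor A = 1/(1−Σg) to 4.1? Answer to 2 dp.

Current total gain = 0.4991.
Target gain for A = 4.1: g* = 1 − 1/4.1 = 0.7561.
Additional gain needed = 0.7561 − 0.4991 = 0.26.

0.26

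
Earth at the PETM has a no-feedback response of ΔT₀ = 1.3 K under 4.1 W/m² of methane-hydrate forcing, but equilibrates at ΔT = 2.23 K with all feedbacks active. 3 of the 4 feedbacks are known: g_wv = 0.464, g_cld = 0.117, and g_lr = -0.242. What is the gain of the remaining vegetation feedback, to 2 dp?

0.08

Amplification A = ΔT/ΔT₀ = 2.23/1.3 = 1.715.
Total gain g = 1 − 1/A = 1 − 1/1.715 = 0.4169.
Known gains sum to 0.464 + 0.117 − 0.242 = 0.339.
g_veg = 0.4169 − 0.339 = 0.08.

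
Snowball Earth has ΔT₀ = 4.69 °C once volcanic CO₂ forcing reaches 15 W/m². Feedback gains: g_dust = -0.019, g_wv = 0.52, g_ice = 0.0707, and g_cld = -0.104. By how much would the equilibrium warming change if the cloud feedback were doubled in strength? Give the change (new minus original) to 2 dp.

-1.44 °C

Original: g = 0.4677, ΔT = 4.69/(1−0.4677) = 8.8108 °C.
With doubled cloud: g' = 0.3637, ΔT' = 4.69/(1−0.3637) = 7.3707 °C.
Change = 7.3707 − 8.8108 = -1.44 °C.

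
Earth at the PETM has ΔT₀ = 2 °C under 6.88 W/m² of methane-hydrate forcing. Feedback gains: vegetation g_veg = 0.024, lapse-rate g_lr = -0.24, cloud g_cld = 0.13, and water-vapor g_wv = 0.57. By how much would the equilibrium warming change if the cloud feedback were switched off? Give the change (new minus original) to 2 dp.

-0.78 °C

Original: g = 0.484, ΔT = 2/(1−0.484) = 3.8760 °C.
Without cloud: g' = 0.354, ΔT' = 2/(1−0.354) = 3.0960 °C.
Change = 3.0960 − 3.8760 = -0.78 °C.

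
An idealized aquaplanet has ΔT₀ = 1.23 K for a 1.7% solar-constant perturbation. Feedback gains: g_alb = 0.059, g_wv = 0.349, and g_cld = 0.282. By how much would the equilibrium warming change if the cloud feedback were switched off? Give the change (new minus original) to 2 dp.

Original: g = 0.69, ΔT = 1.23/(1−0.69) = 3.9677 K.
Without cloud: g' = 0.408, ΔT' = 1.23/(1−0.408) = 2.0777 K.
Change = 2.0777 − 3.9677 = -1.89 K.

-1.89 K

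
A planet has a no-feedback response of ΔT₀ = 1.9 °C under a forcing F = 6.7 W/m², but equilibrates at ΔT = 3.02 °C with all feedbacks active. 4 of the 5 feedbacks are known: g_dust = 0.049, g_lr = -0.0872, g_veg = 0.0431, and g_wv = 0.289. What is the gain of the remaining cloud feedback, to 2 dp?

0.08

Amplification A = ΔT/ΔT₀ = 3.02/1.9 = 1.589.
Total gain g = 1 − 1/A = 1 − 1/1.589 = 0.3707.
Known gains sum to 0.049 − 0.0872 + 0.0431 + 0.289 = 0.2939.
g_cld = 0.3707 − 0.2939 = 0.08.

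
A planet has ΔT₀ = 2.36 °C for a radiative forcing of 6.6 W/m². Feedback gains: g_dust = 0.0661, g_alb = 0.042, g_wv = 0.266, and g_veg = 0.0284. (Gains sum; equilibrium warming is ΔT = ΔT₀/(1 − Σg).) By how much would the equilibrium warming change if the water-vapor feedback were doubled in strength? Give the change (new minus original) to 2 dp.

Original: g = 0.4025, ΔT = 2.36/(1−0.4025) = 3.9498 °C.
With doubled water-vapor: g' = 0.6685, ΔT' = 2.36/(1−0.6685) = 7.1192 °C.
Change = 7.1192 − 3.9498 = 3.17 °C.

3.17 °C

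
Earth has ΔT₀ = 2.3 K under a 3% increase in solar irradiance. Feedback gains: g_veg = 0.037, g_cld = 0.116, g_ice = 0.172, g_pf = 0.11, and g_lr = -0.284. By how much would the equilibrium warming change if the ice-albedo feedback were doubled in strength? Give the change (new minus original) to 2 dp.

Original: g = 0.151, ΔT = 2.3/(1−0.151) = 2.7091 K.
With doubled ice-albedo: g' = 0.323, ΔT' = 2.3/(1−0.323) = 3.3973 K.
Change = 3.3973 − 2.7091 = 0.69 K.

0.69 K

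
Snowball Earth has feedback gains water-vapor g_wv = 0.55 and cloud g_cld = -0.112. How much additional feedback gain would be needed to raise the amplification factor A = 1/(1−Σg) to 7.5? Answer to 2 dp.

0.43

Current total gain = 0.438.
Target gain for A = 7.5: g* = 1 − 1/7.5 = 0.8667.
Additional gain needed = 0.8667 − 0.438 = 0.43.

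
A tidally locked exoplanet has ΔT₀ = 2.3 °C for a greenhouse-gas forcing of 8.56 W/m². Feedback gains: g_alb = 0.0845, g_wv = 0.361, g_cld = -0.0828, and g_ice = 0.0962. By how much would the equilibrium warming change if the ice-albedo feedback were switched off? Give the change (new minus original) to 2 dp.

-0.64 °C

Original: g = 0.4589, ΔT = 2.3/(1−0.4589) = 4.2506 °C.
Without ice-albedo: g' = 0.3627, ΔT' = 2.3/(1−0.3627) = 3.6090 °C.
Change = 3.6090 − 4.2506 = -0.64 °C.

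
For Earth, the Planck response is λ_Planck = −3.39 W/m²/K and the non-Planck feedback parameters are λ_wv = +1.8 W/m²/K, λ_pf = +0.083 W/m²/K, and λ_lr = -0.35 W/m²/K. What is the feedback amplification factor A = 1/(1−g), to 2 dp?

Convert to gains: g_wv = 1.8/3.39 = 0.531; g_pf = 0.083/3.39 = 0.02448; g_lr = -0.35/3.39 = -0.1032.
Total gain g = 0.45228.
A = 1/(1 − 0.45228) = 1.83.

1.83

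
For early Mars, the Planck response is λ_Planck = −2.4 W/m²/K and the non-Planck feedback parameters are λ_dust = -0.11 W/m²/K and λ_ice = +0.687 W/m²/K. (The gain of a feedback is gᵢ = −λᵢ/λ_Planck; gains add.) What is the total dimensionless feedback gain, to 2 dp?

Convert to gains: g_dust = -0.11/2.4 = -0.04583; g_ice = 0.687/2.4 = 0.2863.
Total gain g = 0.24047.

0.24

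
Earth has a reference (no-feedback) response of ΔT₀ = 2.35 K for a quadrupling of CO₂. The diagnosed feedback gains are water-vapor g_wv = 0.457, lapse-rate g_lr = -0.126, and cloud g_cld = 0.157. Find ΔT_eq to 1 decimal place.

Total gain g = 0.457 − 0.126 + 0.157 = 0.488.
Amplification A = 1/(1 − 0.488) = 1.953.
ΔT = 2.35 × 1.953 = 4.6 K.

4.6 K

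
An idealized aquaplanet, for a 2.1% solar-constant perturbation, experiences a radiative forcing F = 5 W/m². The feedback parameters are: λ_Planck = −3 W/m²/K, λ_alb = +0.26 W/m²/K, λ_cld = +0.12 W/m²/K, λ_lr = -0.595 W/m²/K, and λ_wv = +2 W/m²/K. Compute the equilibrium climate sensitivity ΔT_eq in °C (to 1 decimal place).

Net feedback parameter λ = (−3) + (+0.26) + (+0.12) + (-0.595) + (+2) = -1.215 W/m²/K.
ΔT = −F/λ = −5/(-1.215) = 4.1 °C.

4.1 °C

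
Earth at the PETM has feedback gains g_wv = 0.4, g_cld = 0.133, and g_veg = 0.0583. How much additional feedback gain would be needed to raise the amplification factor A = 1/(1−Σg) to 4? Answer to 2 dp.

Current total gain = 0.5913.
Target gain for A = 4: g* = 1 − 1/4 = 0.75.
Additional gain needed = 0.75 − 0.5913 = 0.16.

0.16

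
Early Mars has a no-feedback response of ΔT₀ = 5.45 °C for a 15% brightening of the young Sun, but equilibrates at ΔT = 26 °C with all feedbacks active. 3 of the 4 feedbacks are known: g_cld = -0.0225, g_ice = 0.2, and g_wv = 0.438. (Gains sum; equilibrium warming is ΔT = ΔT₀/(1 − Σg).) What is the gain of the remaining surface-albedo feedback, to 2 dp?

0.17

Amplification A = ΔT/ΔT₀ = 26/5.45 = 4.771.
Total gain g = 1 − 1/A = 1 − 1/4.771 = 0.7904.
Known gains sum to -0.0225 + 0.2 + 0.438 = 0.6155.
g_alb = 0.7904 − 0.6155 = 0.17.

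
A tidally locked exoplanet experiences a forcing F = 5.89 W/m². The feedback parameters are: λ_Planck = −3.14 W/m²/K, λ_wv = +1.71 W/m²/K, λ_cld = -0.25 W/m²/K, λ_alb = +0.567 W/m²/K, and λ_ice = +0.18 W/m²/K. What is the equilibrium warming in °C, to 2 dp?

6.31 °C

Net feedback parameter λ = (−3.14) + (+1.71) + (-0.25) + (+0.567) + (+0.18) = -0.933 W/m²/K.
ΔT = −F/λ = −5.89/(-0.933) = 6.31 °C.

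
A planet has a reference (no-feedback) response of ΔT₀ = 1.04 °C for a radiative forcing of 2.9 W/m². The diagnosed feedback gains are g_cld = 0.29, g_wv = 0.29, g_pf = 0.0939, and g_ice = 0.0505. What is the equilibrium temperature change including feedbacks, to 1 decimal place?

3.8 °C

Total gain g = 0.29 + 0.29 + 0.0939 + 0.0505 = 0.7244.
Amplification A = 1/(1 − 0.7244) = 3.628.
ΔT = 1.04 × 3.628 = 3.8 °C.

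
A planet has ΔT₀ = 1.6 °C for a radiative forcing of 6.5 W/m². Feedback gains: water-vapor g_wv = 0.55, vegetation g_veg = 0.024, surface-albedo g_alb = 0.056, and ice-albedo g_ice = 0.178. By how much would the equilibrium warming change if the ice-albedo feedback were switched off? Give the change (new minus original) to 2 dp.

-4.01 °C

Original: g = 0.808, ΔT = 1.6/(1−0.808) = 8.3333 °C.
Without ice-albedo: g' = 0.63, ΔT' = 1.6/(1−0.63) = 4.3243 °C.
Change = 4.3243 − 8.3333 = -4.01 °C.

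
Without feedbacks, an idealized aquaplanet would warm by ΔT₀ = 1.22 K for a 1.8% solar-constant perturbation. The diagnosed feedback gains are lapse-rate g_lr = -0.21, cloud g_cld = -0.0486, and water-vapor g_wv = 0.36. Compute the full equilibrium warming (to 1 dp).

1.4 K

Total gain g = -0.21 − 0.0486 + 0.36 = 0.1014.
Amplification A = 1/(1 − 0.1014) = 1.113.
ΔT = 1.22 × 1.113 = 1.4 K.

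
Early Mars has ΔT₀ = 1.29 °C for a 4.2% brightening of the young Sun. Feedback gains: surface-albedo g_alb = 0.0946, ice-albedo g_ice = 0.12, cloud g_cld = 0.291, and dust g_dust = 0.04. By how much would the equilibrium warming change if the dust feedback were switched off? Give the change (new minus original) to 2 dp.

Original: g = 0.5456, ΔT = 1.29/(1−0.5456) = 2.8389 °C.
Without dust: g' = 0.5056, ΔT' = 1.29/(1−0.5056) = 2.6092 °C.
Change = 2.6092 − 2.8389 = -0.23 °C.

-0.23 °C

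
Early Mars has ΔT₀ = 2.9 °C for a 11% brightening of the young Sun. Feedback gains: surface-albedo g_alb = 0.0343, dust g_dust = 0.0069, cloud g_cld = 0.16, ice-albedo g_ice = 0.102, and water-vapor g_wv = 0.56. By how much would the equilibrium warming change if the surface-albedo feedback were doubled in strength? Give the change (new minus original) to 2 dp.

Original: g = 0.8632, ΔT = 2.9/(1−0.8632) = 21.1988 °C.
With doubled surface-albedo: g' = 0.8975, ΔT' = 2.9/(1−0.8975) = 28.2927 °C.
Change = 28.2927 − 21.1988 = 7.09 °C.

7.09 °C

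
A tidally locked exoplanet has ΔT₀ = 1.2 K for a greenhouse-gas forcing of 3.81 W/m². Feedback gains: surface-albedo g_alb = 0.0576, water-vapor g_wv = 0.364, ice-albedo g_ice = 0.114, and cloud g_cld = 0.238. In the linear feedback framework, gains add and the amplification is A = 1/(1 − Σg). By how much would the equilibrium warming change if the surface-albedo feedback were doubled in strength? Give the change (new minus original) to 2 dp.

Original: g = 0.7736, ΔT = 1.2/(1−0.7736) = 5.3004 K.
With doubled surface-albedo: g' = 0.8312, ΔT' = 1.2/(1−0.8312) = 7.1090 K.
Change = 7.1090 − 5.3004 = 1.81 K.

1.81 K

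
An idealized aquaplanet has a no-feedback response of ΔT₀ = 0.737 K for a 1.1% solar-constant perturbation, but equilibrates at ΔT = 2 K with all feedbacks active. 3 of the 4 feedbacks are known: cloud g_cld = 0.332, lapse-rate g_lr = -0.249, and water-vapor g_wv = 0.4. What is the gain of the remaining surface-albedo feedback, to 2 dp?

0.15

Amplification A = ΔT/ΔT₀ = 2/0.737 = 2.714.
Total gain g = 1 − 1/A = 1 − 1/2.714 = 0.6315.
Known gains sum to 0.332 − 0.249 + 0.4 = 0.483.
g_alb = 0.6315 − 0.483 = 0.15.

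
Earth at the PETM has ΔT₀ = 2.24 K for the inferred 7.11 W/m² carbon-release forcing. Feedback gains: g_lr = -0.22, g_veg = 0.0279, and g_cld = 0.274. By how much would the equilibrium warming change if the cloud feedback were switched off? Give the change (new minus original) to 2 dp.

-0.56 K

Original: g = 0.0819, ΔT = 2.24/(1−0.0819) = 2.4398 K.
Without cloud: g' = -0.1921, ΔT' = 2.24/(1+0.1921) = 1.8790 K.
Change = 1.8790 − 2.4398 = -0.56 K.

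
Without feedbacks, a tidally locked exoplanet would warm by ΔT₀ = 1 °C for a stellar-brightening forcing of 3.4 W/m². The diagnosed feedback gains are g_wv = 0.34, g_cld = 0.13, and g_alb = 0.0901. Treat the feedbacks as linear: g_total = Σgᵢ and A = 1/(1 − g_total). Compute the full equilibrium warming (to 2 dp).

Total gain g = 0.34 + 0.13 + 0.0901 = 0.5601.
Amplification A = 1/(1 − 0.5601) = 2.273.
ΔT = 1 × 2.273 = 2.27 °C.

2.27 °C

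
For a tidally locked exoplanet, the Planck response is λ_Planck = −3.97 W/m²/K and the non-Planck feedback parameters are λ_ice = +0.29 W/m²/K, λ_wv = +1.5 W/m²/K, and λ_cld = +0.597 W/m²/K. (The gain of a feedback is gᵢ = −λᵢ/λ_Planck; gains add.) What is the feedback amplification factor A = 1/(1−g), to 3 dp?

2.508

Convert to gains: g_ice = 0.29/3.97 = 0.07305; g_wv = 1.5/3.97 = 0.3778; g_cld = 0.597/3.97 = 0.1504.
Total gain g = 0.60125.
A = 1/(1 − 0.60125) = 2.508.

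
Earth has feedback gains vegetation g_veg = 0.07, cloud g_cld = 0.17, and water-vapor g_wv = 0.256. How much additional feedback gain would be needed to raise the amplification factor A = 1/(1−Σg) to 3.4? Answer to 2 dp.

0.21

Current total gain = 0.496.
Target gain for A = 3.4: g* = 1 − 1/3.4 = 0.7059.
Additional gain needed = 0.7059 − 0.496 = 0.21.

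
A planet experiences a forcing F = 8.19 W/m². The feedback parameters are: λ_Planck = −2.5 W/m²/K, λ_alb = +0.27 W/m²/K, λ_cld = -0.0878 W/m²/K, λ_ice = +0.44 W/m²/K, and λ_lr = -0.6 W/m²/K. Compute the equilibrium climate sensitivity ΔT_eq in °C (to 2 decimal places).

Net feedback parameter λ = (−2.5) + (+0.27) + (-0.0878) + (+0.44) + (-0.6) = -2.4778 W/m²/K.
ΔT = −F/λ = −8.19/(-2.4778) = 3.31 °C.

3.31 °C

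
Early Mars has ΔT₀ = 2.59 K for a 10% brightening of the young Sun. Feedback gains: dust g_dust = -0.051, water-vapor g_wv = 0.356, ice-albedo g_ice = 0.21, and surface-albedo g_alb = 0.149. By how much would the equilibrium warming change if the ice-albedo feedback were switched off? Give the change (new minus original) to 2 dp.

Original: g = 0.664, ΔT = 2.59/(1−0.664) = 7.7083 K.
Without ice-albedo: g' = 0.454, ΔT' = 2.59/(1−0.454) = 4.7436 K.
Change = 4.7436 − 7.7083 = -2.96 K.

-2.96 K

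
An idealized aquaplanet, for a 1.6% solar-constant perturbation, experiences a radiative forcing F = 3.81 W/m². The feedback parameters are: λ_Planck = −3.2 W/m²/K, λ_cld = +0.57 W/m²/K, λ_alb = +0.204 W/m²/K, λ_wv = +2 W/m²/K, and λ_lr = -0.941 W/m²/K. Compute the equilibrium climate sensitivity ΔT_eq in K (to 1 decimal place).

2.8 K

Net feedback parameter λ = (−3.2) + (+0.57) + (+0.204) + (+2) + (-0.941) = -1.367 W/m²/K.
ΔT = −F/λ = −3.81/(-1.367) = 2.8 K.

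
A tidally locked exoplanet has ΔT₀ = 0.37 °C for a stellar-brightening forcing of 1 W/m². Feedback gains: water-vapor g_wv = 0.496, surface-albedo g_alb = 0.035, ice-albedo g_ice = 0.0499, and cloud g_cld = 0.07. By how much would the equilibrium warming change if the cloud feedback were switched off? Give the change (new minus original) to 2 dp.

-0.18 °C

Original: g = 0.6509, ΔT = 0.37/(1−0.6509) = 1.0599 °C.
Without cloud: g' = 0.5809, ΔT' = 0.37/(1−0.5809) = 0.8828 °C.
Change = 0.8828 − 1.0599 = -0.18 °C.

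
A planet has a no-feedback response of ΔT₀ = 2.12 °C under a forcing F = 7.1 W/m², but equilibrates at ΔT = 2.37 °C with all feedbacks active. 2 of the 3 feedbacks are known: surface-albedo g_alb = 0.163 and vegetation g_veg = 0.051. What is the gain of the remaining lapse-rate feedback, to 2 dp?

-0.11

Amplification A = ΔT/ΔT₀ = 2.37/2.12 = 1.118.
Total gain g = 1 − 1/A = 1 − 1/1.118 = 0.1055.
Known gains sum to 0.163 + 0.051 = 0.214.
g_lr = 0.1055 − 0.214 = -0.11.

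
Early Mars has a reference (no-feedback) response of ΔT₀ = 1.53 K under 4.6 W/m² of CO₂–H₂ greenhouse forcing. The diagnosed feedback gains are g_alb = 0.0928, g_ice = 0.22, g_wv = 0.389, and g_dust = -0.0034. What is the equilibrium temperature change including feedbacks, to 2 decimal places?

Total gain g = 0.0928 + 0.22 + 0.389 − 0.0034 = 0.6984.
Amplification A = 1/(1 − 0.6984) = 3.316.
ΔT = 1.53 × 3.316 = 5.07 K.

5.07 K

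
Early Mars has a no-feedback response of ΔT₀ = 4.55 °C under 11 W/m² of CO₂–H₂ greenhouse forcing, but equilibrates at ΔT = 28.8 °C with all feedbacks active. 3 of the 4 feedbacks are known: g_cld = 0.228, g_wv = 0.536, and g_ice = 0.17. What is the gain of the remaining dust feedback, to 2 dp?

Amplification A = ΔT/ΔT₀ = 28.8/4.55 = 6.33.
Total gain g = 1 − 1/A = 1 − 1/6.33 = 0.842.
Known gains sum to 0.228 + 0.536 + 0.17 = 0.934.
g_dust = 0.842 − 0.934 = -0.09.

-0.09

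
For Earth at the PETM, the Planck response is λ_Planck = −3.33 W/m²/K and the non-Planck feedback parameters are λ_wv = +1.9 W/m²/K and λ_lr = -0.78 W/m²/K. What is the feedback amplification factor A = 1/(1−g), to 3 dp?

1.507

Convert to gains: g_wv = 1.9/3.33 = 0.5706; g_lr = -0.78/3.33 = -0.2342.
Total gain g = 0.3364.
A = 1/(1 − 0.3364) = 1.507.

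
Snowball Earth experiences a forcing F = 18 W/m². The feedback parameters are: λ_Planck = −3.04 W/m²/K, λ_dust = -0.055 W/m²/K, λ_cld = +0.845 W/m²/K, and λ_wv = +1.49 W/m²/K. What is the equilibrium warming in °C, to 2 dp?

23.68 °C

Net feedback parameter λ = (−3.04) + (-0.055) + (+0.845) + (+1.49) = -0.76 W/m²/K.
ΔT = −F/λ = −18/(-0.76) = 23.68 °C.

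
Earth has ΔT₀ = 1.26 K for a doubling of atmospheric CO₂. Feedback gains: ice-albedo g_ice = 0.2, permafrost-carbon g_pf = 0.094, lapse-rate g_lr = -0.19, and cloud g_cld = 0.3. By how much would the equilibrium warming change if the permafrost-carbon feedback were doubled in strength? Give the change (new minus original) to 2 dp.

0.40 K

Original: g = 0.404, ΔT = 1.26/(1−0.404) = 2.1141 K.
With doubled permafrost-carbon: g' = 0.498, ΔT' = 1.26/(1−0.498) = 2.5100 K.
Change = 2.5100 − 2.1141 = 0.40 K.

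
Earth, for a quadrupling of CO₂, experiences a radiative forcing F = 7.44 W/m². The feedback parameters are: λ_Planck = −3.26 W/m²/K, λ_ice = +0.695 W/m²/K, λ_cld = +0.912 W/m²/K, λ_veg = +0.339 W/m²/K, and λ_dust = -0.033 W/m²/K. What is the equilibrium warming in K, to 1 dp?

5.5 K

Net feedback parameter λ = (−3.26) + (+0.695) + (+0.912) + (+0.339) + (-0.033) = -1.347 W/m²/K.
ΔT = −F/λ = −7.44/(-1.347) = 5.5 K.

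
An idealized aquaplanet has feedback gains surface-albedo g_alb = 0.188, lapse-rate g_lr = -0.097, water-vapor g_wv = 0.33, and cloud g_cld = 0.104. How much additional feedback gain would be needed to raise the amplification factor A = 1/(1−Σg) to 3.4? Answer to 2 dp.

0.18

Current total gain = 0.525.
Target gain for A = 3.4: g* = 1 − 1/3.4 = 0.7059.
Additional gain needed = 0.7059 − 0.525 = 0.18.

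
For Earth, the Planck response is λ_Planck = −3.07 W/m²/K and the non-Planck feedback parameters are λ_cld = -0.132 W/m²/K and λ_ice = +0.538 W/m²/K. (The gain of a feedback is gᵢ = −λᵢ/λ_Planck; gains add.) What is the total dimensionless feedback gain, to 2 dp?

0.13

Convert to gains: g_cld = -0.132/3.07 = -0.043; g_ice = 0.538/3.07 = 0.1752.
Total gain g = 0.1322.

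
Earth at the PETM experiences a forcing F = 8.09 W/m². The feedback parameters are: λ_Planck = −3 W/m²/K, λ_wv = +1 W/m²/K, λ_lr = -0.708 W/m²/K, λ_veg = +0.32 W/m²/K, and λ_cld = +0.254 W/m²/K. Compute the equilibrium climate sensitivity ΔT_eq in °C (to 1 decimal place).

Net feedback parameter λ = (−3) + (+1) + (-0.708) + (+0.32) + (+0.254) = -2.134 W/m²/K.
ΔT = −F/λ = −8.09/(-2.134) = 3.8 °C.

3.8 °C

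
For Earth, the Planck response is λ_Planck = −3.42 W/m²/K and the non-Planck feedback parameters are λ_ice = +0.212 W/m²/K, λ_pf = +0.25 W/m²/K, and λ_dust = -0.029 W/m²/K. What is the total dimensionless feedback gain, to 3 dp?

Convert to gains: g_ice = 0.212/3.42 = 0.06199; g_pf = 0.25/3.42 = 0.0731; g_dust = -0.029/3.42 = -0.00848.
Total gain g = 0.12661.

0.127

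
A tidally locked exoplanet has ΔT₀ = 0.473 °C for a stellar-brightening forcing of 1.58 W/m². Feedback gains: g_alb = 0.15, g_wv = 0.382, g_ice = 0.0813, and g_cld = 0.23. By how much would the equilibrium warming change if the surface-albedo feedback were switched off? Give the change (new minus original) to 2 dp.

-1.48 °C

Original: g = 0.8433, ΔT = 0.473/(1−0.8433) = 3.0185 °C.
Without surface-albedo: g' = 0.6933, ΔT' = 0.473/(1−0.6933) = 1.5422 °C.
Change = 1.5422 − 3.0185 = -1.48 °C.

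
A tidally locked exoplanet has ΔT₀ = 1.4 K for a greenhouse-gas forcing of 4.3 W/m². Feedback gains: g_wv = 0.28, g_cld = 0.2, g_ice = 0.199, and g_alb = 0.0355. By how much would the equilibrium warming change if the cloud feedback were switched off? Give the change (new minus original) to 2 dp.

Original: g = 0.7145, ΔT = 1.4/(1−0.7145) = 4.9037 K.
Without cloud: g' = 0.5145, ΔT' = 1.4/(1−0.5145) = 2.8836 K.
Change = 2.8836 − 4.9037 = -2.02 K.

-2.02 K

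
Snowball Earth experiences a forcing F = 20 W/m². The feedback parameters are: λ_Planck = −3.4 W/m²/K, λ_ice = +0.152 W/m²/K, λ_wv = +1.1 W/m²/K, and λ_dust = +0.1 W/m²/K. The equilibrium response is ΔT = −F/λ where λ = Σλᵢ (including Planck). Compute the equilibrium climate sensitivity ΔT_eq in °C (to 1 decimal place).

Net feedback parameter λ = (−3.4) + (+0.152) + (+1.1) + (+0.1) = -2.048 W/m²/K.
ΔT = −F/λ = −20/(-2.048) = 9.8 °C.

9.8 °C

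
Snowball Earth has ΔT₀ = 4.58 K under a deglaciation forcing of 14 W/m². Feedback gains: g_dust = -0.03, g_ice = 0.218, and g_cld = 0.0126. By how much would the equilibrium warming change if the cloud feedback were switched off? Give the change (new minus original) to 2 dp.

Original: g = 0.2006, ΔT = 4.58/(1−0.2006) = 5.7293 K.
Without cloud: g' = 0.188, ΔT' = 4.58/(1−0.188) = 5.6404 K.
Change = 5.6404 − 5.7293 = -0.09 K.

-0.09 K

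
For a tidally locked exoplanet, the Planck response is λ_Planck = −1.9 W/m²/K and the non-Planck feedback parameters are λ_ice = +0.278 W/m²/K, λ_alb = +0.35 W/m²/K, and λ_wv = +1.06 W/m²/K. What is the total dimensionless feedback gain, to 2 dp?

Convert to gains: g_ice = 0.278/1.9 = 0.1463; g_alb = 0.35/1.9 = 0.1842; g_wv = 1.06/1.9 = 0.5579.
Total gain g = 0.8884.

0.89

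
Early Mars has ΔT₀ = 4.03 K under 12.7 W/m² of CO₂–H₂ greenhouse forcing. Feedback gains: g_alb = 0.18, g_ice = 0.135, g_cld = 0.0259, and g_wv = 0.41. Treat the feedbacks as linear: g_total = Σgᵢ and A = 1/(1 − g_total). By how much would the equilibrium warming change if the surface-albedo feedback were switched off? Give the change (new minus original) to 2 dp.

-6.79 K

Original: g = 0.7509, ΔT = 4.03/(1−0.7509) = 16.1782 K.
Without surface-albedo: g' = 0.5709, ΔT' = 4.03/(1−0.5709) = 9.3918 K.
Change = 9.3918 − 16.1782 = -6.79 K.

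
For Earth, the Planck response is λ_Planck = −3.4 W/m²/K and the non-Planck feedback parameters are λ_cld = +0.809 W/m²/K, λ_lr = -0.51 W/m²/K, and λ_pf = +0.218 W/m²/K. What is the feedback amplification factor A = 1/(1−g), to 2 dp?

1.18

Convert to gains: g_cld = 0.809/3.4 = 0.2379; g_lr = -0.51/3.4 = -0.15; g_pf = 0.218/3.4 = 0.06412.
Total gain g = 0.15202.
A = 1/(1 − 0.15202) = 1.18.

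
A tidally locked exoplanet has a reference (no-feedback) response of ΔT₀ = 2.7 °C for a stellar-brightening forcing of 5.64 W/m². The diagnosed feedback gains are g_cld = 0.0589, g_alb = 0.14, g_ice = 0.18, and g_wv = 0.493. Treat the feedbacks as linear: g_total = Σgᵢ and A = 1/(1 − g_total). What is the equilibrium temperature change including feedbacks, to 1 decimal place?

21.1 °C

Total gain g = 0.0589 + 0.14 + 0.18 + 0.493 = 0.8719.
Amplification A = 1/(1 − 0.8719) = 7.806.
ΔT = 2.7 × 7.806 = 21.1 °C.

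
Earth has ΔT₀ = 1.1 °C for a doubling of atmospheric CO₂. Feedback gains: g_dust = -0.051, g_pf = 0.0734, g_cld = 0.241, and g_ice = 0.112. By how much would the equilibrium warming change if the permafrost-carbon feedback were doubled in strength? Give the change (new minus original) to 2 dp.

0.23 °C

Original: g = 0.3754, ΔT = 1.1/(1−0.3754) = 1.7611 °C.
With doubled permafrost-carbon: g' = 0.4488, ΔT' = 1.1/(1−0.4488) = 1.9956 °C.
Change = 1.9956 − 1.7611 = 0.23 °C.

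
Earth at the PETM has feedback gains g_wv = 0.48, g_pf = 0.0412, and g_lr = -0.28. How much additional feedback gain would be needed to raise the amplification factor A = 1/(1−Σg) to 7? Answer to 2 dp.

0.62

Current total gain = 0.2412.
Target gain for A = 7: g* = 1 − 1/7 = 0.8571.
Additional gain needed = 0.8571 − 0.2412 = 0.62.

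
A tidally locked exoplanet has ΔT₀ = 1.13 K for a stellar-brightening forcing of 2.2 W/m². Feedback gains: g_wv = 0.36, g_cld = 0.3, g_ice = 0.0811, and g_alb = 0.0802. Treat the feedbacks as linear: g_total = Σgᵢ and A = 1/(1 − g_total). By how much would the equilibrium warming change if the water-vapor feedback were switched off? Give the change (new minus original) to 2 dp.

-4.23 K

Original: g = 0.8213, ΔT = 1.13/(1−0.8213) = 6.3234 K.
Without water-vapor: g' = 0.4613, ΔT' = 1.13/(1−0.4613) = 2.0976 K.
Change = 2.0976 − 6.3234 = -4.23 K.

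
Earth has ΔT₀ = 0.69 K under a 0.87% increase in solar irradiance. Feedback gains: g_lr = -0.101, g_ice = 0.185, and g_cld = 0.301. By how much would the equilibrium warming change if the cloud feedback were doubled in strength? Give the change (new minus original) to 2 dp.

1.08 K

Original: g = 0.385, ΔT = 0.69/(1−0.385) = 1.1220 K.
With doubled cloud: g' = 0.686, ΔT' = 0.69/(1−0.686) = 2.1975 K.
Change = 2.1975 − 1.1220 = 1.08 K.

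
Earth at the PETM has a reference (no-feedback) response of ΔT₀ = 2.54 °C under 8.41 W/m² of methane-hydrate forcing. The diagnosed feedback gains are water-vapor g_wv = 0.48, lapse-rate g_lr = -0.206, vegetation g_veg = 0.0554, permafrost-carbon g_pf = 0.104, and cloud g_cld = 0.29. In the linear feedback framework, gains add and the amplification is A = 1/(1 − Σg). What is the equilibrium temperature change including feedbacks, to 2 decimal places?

9.18 °C

Total gain g = 0.48 − 0.206 + 0.0554 + 0.104 + 0.29 = 0.7234.
Amplification A = 1/(1 − 0.7234) = 3.615.
ΔT = 2.54 × 3.615 = 9.18 °C.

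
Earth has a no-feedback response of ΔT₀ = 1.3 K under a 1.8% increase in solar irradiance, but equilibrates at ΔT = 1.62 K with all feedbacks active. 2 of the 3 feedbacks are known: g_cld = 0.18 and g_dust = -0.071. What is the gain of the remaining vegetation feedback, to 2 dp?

0.09

Amplification A = ΔT/ΔT₀ = 1.62/1.3 = 1.246.
Total gain g = 1 − 1/A = 1 − 1/1.246 = 0.1974.
Known gains sum to 0.18 − 0.071 = 0.109.
g_veg = 0.1974 − 0.109 = 0.09.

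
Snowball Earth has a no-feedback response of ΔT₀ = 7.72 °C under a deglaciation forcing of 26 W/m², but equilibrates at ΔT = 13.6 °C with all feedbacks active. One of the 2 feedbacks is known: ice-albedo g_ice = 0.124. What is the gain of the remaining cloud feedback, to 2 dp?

Amplification A = ΔT/ΔT₀ = 13.6/7.72 = 1.762.
Total gain g = 1 − 1/A = 1 − 1/1.762 = 0.4325.
The known gain is 0.124.
g_cld = 0.4325 − 0.124 = 0.31.

0.31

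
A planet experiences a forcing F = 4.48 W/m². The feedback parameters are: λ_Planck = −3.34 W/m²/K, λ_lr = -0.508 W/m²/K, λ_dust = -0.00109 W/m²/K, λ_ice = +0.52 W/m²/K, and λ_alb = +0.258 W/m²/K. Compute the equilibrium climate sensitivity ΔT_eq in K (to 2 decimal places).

Net feedback parameter λ = (−3.34) + (-0.508) + (-0.00109) + (+0.52) + (+0.258) = -3.07109 W/m²/K.
ΔT = −F/λ = −4.48/(-3.07109) = 1.46 K.

1.46 K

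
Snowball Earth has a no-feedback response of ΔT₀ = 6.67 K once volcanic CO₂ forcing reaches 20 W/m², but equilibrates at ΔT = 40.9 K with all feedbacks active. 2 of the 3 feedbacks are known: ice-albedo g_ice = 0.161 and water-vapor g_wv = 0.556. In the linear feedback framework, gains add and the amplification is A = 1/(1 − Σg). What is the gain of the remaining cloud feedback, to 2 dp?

0.12

Amplification A = ΔT/ΔT₀ = 40.9/6.67 = 6.132.
Total gain g = 1 − 1/A = 1 − 1/6.132 = 0.8369.
Known gains sum to 0.161 + 0.556 = 0.717.
g_cld = 0.8369 − 0.717 = 0.12.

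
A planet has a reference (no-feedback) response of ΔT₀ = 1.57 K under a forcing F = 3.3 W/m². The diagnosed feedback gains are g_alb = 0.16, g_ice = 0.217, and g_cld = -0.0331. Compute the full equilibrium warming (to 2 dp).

Total gain g = 0.16 + 0.217 − 0.0331 = 0.3439.
Amplification A = 1/(1 − 0.3439) = 1.524.
ΔT = 1.57 × 1.524 = 2.39 K.

2.39 K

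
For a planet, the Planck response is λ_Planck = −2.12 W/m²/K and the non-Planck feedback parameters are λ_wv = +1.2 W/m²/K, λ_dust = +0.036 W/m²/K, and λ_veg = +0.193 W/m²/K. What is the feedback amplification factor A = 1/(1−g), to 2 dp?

Convert to gains: g_wv = 1.2/2.12 = 0.566; g_dust = 0.036/2.12 = 0.01698; g_veg = 0.193/2.12 = 0.09104.
Total gain g = 0.67402.
A = 1/(1 − 0.67402) = 3.07.

3.07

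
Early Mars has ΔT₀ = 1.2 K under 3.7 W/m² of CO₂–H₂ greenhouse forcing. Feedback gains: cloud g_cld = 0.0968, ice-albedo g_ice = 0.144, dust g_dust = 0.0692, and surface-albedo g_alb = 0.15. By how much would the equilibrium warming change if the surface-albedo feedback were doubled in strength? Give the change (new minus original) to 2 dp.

Original: g = 0.46, ΔT = 1.2/(1−0.46) = 2.2222 K.
With doubled surface-albedo: g' = 0.61, ΔT' = 1.2/(1−0.61) = 3.0769 K.
Change = 3.0769 − 2.2222 = 0.85 K.

0.85 K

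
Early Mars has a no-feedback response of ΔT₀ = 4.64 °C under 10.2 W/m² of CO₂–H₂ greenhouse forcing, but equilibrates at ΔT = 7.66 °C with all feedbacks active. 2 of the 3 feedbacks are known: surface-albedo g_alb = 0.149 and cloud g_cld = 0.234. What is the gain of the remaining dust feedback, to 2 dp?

Amplification A = ΔT/ΔT₀ = 7.66/4.64 = 1.651.
Total gain g = 1 − 1/A = 1 − 1/1.651 = 0.3943.
Known gains sum to 0.149 + 0.234 = 0.383.
g_dust = 0.3943 − 0.383 = 0.01.

0.01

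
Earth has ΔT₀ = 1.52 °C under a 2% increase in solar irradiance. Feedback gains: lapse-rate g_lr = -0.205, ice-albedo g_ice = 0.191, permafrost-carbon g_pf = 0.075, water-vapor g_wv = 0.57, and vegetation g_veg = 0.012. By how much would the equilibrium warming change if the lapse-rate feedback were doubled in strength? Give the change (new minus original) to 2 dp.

-1.55 °C

Original: g = 0.643, ΔT = 1.52/(1−0.643) = 4.2577 °C.
With doubled lapse-rate: g' = 0.438, ΔT' = 1.52/(1−0.438) = 2.7046 °C.
Change = 2.7046 − 4.2577 = -1.55 °C.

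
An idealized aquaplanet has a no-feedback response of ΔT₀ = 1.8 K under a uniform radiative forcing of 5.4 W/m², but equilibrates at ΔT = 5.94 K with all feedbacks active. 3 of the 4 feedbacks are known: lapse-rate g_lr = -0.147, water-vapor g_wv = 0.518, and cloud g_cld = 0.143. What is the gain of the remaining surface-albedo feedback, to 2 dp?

Amplification A = ΔT/ΔT₀ = 5.94/1.8 = 3.3.
Total gain g = 1 − 1/A = 1 − 1/3.3 = 0.697.
Known gains sum to -0.147 + 0.518 + 0.143 = 0.514.
g_alb = 0.697 − 0.514 = 0.18.

0.18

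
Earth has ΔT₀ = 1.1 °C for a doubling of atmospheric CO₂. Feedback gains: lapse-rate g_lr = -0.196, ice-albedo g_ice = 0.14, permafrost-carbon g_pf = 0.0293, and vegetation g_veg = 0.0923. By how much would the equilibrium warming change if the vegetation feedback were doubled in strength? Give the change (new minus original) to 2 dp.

0.13 °C

Original: g = 0.0656, ΔT = 1.1/(1−0.0656) = 1.1772 °C.
With doubled vegetation: g' = 0.1579, ΔT' = 1.1/(1−0.1579) = 1.3063 °C.
Change = 1.3063 − 1.1772 = 0.13 °C.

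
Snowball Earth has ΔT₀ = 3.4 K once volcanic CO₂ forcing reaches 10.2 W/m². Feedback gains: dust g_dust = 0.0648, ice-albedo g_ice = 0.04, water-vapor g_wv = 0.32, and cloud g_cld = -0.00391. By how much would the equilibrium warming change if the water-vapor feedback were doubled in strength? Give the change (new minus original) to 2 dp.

7.25 K

Original: g = 0.42089, ΔT = 3.4/(1−0.42089) = 5.8711 K.
With doubled water-vapor: g' = 0.74089, ΔT' = 3.4/(1−0.74089) = 13.1218 K.
Change = 13.1218 − 5.8711 = 7.25 K.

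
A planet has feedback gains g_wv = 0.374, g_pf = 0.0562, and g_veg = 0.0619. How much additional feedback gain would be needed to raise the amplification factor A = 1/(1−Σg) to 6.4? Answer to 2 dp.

0.35

Current total gain = 0.4921.
Target gain for A = 6.4: g* = 1 − 1/6.4 = 0.8438.
Additional gain needed = 0.8438 − 0.4921 = 0.35.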